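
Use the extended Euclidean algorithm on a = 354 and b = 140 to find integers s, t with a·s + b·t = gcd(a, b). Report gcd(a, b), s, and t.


Euclidean algorithm on (354, 140) — divide until remainder is 0:
  354 = 2 · 140 + 74
  140 = 1 · 74 + 66
  74 = 1 · 66 + 8
  66 = 8 · 8 + 2
  8 = 4 · 2 + 0
gcd(354, 140) = 2.
Track Bezout coefficients alongside the remainders: start with r₀ = 354 = a·1 + b·0 (s = 1, t = 0) and r₁ = 140 = a·0 + b·1 (s = 0, t = 1); each new remainder r_{k+1} = r_{k-1} − q_k·r_k inherits s_{k+1} = s_{k-1} − q_k·s_k, t_{k+1} = t_{k-1} − q_k·t_k, so r_k = a·s_k + b·t_k at every step:
  q = 2: r = 74, s = 1 − 2·0 = 1, t = 0 − 2·1 = -2  (check: 354·1 + 140·(-2) = 74)
  q = 1: r = 66, s = 0 − 1·1 = -1, t = 1 − 1·(-2) = 3  (check: 354·(-1) + 140·3 = 66)
  q = 1: r = 8, s = 1 − 1·(-1) = 2, t = -2 − 1·3 = -5  (check: 354·2 + 140·(-5) = 8)
  q = 8: r = 2, s = -1 − 8·2 = -17, t = 3 − 8·(-5) = 43  (check: 354·(-17) + 140·43 = 2)
The row with r = 2 (the gcd) gives the Bezout coefficients s = -17, t = 43.
Result: 354 · (-17) + 140 · (43) = 2.

gcd(354, 140) = 2; s = -17, t = 43 (check: 354·(-17) + 140·43 = 2).


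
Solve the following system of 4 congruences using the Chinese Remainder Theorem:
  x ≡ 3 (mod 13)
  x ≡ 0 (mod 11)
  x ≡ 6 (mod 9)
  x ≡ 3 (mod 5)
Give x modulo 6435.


Product of moduli M = 13 · 11 · 9 · 5 = 6435.
Merge one congruence at a time:
  Start: x ≡ 3 (mod 13).
  Combine with x ≡ 0 (mod 11); new modulus lcm = 143.
    Write x = 3 + 13·t and substitute into x ≡ 0 (mod 11): 13·t ≡ 0 − 3 = -3 (mod 11).
    Reduce coefficients mod 11: 2·t ≡ 8 (mod 11).
    The inverse of 2 mod 11 is 6 (since 2·6 = 12 = 1·11 + 1), so t ≡ 6·8 = 48 ≡ 4 (mod 11).
    Then x = 3 + 13·4 = 55, valid modulo lcm(13, 11) = 143: x ≡ 55 (mod 143).
  Combine with x ≡ 6 (mod 9); new modulus lcm = 1287.
    Write x = 55 + 143·t and substitute into x ≡ 6 (mod 9): 143·t ≡ 6 − 55 = -49 (mod 9).
    Reduce coefficients mod 9: 8·t ≡ 5 (mod 9).
    The inverse of 8 mod 9 is 8 (since 8·8 = 64 = 7·9 + 1), so t ≡ 8·5 = 40 ≡ 4 (mod 9).
    Then x = 55 + 143·4 = 627, valid modulo lcm(143, 9) = 1287: x ≡ 627 (mod 1287).
  Combine with x ≡ 3 (mod 5); new modulus lcm = 6435.
    Write x = 627 + 1287·t and substitute into x ≡ 3 (mod 5): 1287·t ≡ 3 − 627 = -624 (mod 5).
    Reduce coefficients mod 5: 2·t ≡ 1 (mod 5).
    The inverse of 2 mod 5 is 3 (since 2·3 = 6 = 1·5 + 1), so t ≡ 3·1 = 3 ≡ 3 (mod 5).
    Then x = 627 + 1287·3 = 4488, valid modulo lcm(1287, 5) = 6435: x ≡ 4488 (mod 6435).
Verify against each original: 4488 mod 13 = 3, 4488 mod 11 = 0, 4488 mod 9 = 6, 4488 mod 5 = 3.

x ≡ 4488 (mod 6435).


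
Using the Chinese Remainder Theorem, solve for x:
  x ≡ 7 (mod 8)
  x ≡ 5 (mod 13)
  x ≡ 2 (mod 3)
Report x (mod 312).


Moduli 8, 13, 3 are pairwise coprime; by CRT there is a unique solution modulo M = 8 · 13 · 3 = 312.
Solve pairwise, accumulating the modulus:
  Start with x ≡ 7 (mod 8).
  Combine with x ≡ 5 (mod 13): since gcd(8, 13) = 1, we get a unique residue mod 104.
    Write x = 7 + 8·t and substitute into x ≡ 5 (mod 13): 8·t ≡ 5 − 7 = -2 (mod 13).
    Reduce coefficients mod 13: 8·t ≡ 11 (mod 13).
    The inverse of 8 mod 13 is 5 (since 8·5 = 40 = 3·13 + 1), so t ≡ 5·11 = 55 ≡ 3 (mod 13).
    Then x = 7 + 8·3 = 31, valid modulo lcm(8, 13) = 104: x ≡ 31 (mod 104).
  Combine with x ≡ 2 (mod 3): since gcd(104, 3) = 1, we get a unique residue mod 312.
    Write x = 31 + 104·t and substitute into x ≡ 2 (mod 3): 104·t ≡ 2 − 31 = -29 (mod 3).
    Reduce coefficients mod 3: 2·t ≡ 1 (mod 3).
    The inverse of 2 mod 3 is 2 (since 2·2 = 4 = 1·3 + 1), so t ≡ 2·1 = 2 ≡ 2 (mod 3).
    Then x = 31 + 104·2 = 239, valid modulo lcm(104, 3) = 312: x ≡ 239 (mod 312).
Verify: 239 mod 8 = 7 ✓, 239 mod 13 = 5 ✓, 239 mod 3 = 2 ✓.

x ≡ 239 (mod 312).


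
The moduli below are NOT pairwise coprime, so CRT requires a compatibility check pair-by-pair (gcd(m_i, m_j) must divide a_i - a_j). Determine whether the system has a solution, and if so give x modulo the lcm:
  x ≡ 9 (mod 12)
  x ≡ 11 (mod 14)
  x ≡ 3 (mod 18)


Moduli 12, 14, 18 are not pairwise coprime, so CRT works modulo lcm(m_i) when all pairwise compatibility conditions hold.
Pairwise compatibility: gcd(m_i, m_j) must divide a_i - a_j for every pair.
Merge one congruence at a time:
  Start: x ≡ 9 (mod 12).
  Combine with x ≡ 11 (mod 14): gcd(12, 14) = 2; 11 - 9 = 2, which IS divisible by 2, so compatible.
    Write x = 9 + 12·t and substitute into x ≡ 11 (mod 14): 12·t ≡ 11 − 9 = 2 (mod 14).
    Divide the congruence (and modulus) by g = 2: 6·t ≡ 1 (mod 7).
    The inverse of 6 mod 7 is 6 (since 6·6 = 36 = 5·7 + 1), so t ≡ 6·1 = 6 ≡ 6 (mod 7).
    Then x = 9 + 12·6 = 81, valid modulo lcm(12, 14) = 84: x ≡ 81 (mod 84).
  Combine with x ≡ 3 (mod 18): gcd(84, 18) = 6; 3 - 81 = -78, which IS divisible by 6, so compatible.
    Write x = 81 + 84·t and substitute into x ≡ 3 (mod 18): 84·t ≡ 3 − 81 = -78 (mod 18).
    Divide the congruence (and modulus) by g = 6: 14·t ≡ -13 (mod 3).
    Reduce coefficients mod 3: 2·t ≡ 2 (mod 3).
    The inverse of 2 mod 3 is 2 (since 2·2 = 4 = 1·3 + 1), so t ≡ 2·2 = 4 ≡ 1 (mod 3).
    Then x = 81 + 84·1 = 165, valid modulo lcm(84, 18) = 252: x ≡ 165 (mod 252).
Verify: 165 mod 12 = 9, 165 mod 14 = 11, 165 mod 18 = 3.

x ≡ 165 (mod 252).


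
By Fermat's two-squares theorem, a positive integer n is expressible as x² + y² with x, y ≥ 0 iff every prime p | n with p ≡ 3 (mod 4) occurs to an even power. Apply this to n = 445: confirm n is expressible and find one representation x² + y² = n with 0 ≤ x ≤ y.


Step 1: Factor n = 445 = 5 · 89.
Step 2: Check the mod-4 condition on each prime factor: 5 ≡ 1 (mod 4), exponent 1; 89 ≡ 1 (mod 4), exponent 1.
All primes ≡ 3 (mod 4) appear to even exponent (or don't appear), so by the two-squares theorem n IS expressible as a sum of two squares.
Step 3: Build a representation. Here n = 5 · 89 is a product of primes ≡ 1 (mod 4). Each prime p ≡ 1 (mod 4) is itself a sum of two squares; find a² by testing p − a² for a perfect square:
  5: 5 − 1² = 4 = 2² ⇒ 5 = 1² + 2².
  89: 89 − 1² = 88, 89 − 2² = 85, 89 − 3² = 80, 89 − 4² = 73, 89 − 5² = 64 = 8² ⇒ 89 = 5² + 8².
  Combine using the Brahmagupta–Fibonacci identity (a² + b²)(c² + d²) = (ac − bd)² + (ad + bc)² = (ac + bd)² + (ad − bc)²:
  5 · 89 = 445: from (1² + 2²)(5² + 8²), take (1·5 − 2·8, 1·8 + 2·5) = (5 − 16, 8 + 10) = (-11, 18); dropping signs (only squares matter) gives (11, 18); check 11² + 18² = 121 + 324 = 445 ✓.
Step 4: Order so x ≤ y and verify: 11² + 18² = 121 + 324 = 445 = n. ✓

n = 445 = 11² + 18² (one valid representation with x ≤ y).


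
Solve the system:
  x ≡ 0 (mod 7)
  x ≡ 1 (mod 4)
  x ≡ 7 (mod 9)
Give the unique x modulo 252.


Moduli 7, 4, 9 are pairwise coprime; by CRT there is a unique solution modulo M = 7 · 4 · 9 = 252.
Solve pairwise, accumulating the modulus:
  Start with x ≡ 0 (mod 7).
  Combine with x ≡ 1 (mod 4): since gcd(7, 4) = 1, we get a unique residue mod 28.
    Write x = 0 + 7·t and substitute into x ≡ 1 (mod 4): 7·t ≡ 1 − 0 = 1 (mod 4).
    Reduce coefficients mod 4: 3·t ≡ 1 (mod 4).
    The inverse of 3 mod 4 is 3 (since 3·3 = 9 = 2·4 + 1), so t ≡ 3·1 = 3 ≡ 3 (mod 4).
    Then x = 0 + 7·3 = 21, valid modulo lcm(7, 4) = 28: x ≡ 21 (mod 28).
  Combine with x ≡ 7 (mod 9): since gcd(28, 9) = 1, we get a unique residue mod 252.
    Write x = 21 + 28·t and substitute into x ≡ 7 (mod 9): 28·t ≡ 7 − 21 = -14 (mod 9).
    Reduce coefficients mod 9: 1·t ≡ 4 (mod 9).
    So t ≡ 4 (mod 9).
    Then x = 21 + 28·4 = 133, valid modulo lcm(28, 9) = 252: x ≡ 133 (mod 252).
Verify: 133 mod 7 = 0 ✓, 133 mod 4 = 1 ✓, 133 mod 9 = 7 ✓.

x ≡ 133 (mod 252).


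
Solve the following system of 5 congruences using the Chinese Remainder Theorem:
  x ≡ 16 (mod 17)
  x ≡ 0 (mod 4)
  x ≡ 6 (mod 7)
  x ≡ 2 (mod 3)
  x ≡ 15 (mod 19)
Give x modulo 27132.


Product of moduli M = 17 · 4 · 7 · 3 · 19 = 27132.
Merge one congruence at a time:
  Start: x ≡ 16 (mod 17).
  Combine with x ≡ 0 (mod 4); new modulus lcm = 68.
    Write x = 16 + 17·t and substitute into x ≡ 0 (mod 4): 17·t ≡ 0 − 16 = -16 (mod 4).
    Reduce coefficients mod 4: 1·t ≡ 0 (mod 4).
    So t ≡ 0 (mod 4).
    Then x = 16 + 17·0 = 16, valid modulo lcm(17, 4) = 68: x ≡ 16 (mod 68).
  Combine with x ≡ 6 (mod 7); new modulus lcm = 476.
    Write x = 16 + 68·t and substitute into x ≡ 6 (mod 7): 68·t ≡ 6 − 16 = -10 (mod 7).
    Reduce coefficients mod 7: 5·t ≡ 4 (mod 7).
    The inverse of 5 mod 7 is 3 (since 5·3 = 15 = 2·7 + 1), so t ≡ 3·4 = 12 ≡ 5 (mod 7).
    Then x = 16 + 68·5 = 356, valid modulo lcm(68, 7) = 476: x ≡ 356 (mod 476).
  Combine with x ≡ 2 (mod 3); new modulus lcm = 1428.
    Write x = 356 + 476·t and substitute into x ≡ 2 (mod 3): 476·t ≡ 2 − 356 = -354 (mod 3).
    Reduce coefficients mod 3: 2·t ≡ 0 (mod 3).
    The inverse of 2 mod 3 is 2 (since 2·2 = 4 = 1·3 + 1), so t ≡ 2·0 = 0 ≡ 0 (mod 3).
    Then x = 356 + 476·0 = 356, valid modulo lcm(476, 3) = 1428: x ≡ 356 (mod 1428).
  Combine with x ≡ 15 (mod 19); new modulus lcm = 27132.
    Write x = 356 + 1428·t and substitute into x ≡ 15 (mod 19): 1428·t ≡ 15 − 356 = -341 (mod 19).
    Reduce coefficients mod 19: 3·t ≡ 1 (mod 19).
    The inverse of 3 mod 19 is 13 (since 3·13 = 39 = 2·19 + 1), so t ≡ 13·1 = 13 ≡ 13 (mod 19).
    Then x = 356 + 1428·13 = 18920, valid modulo lcm(1428, 19) = 27132: x ≡ 18920 (mod 27132).
Verify against each original: 18920 mod 17 = 16, 18920 mod 4 = 0, 18920 mod 7 = 6, 18920 mod 3 = 2, 18920 mod 19 = 15.

x ≡ 18920 (mod 27132).


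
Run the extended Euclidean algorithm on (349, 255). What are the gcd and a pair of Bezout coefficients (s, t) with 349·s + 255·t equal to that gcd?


Euclidean algorithm on (349, 255) — divide until remainder is 0:
  349 = 1 · 255 + 94
  255 = 2 · 94 + 67
  94 = 1 · 67 + 27
  67 = 2 · 27 + 13
  27 = 2 · 13 + 1
  13 = 13 · 1 + 0
gcd(349, 255) = 1.
Track Bezout coefficients alongside the remainders: start with r₀ = 349 = a·1 + b·0 (s = 1, t = 0) and r₁ = 255 = a·0 + b·1 (s = 0, t = 1); each new remainder r_{k+1} = r_{k-1} − q_k·r_k inherits s_{k+1} = s_{k-1} − q_k·s_k, t_{k+1} = t_{k-1} − q_k·t_k, so r_k = a·s_k + b·t_k at every step:
  q = 1: r = 94, s = 1 − 1·0 = 1, t = 0 − 1·1 = -1  (check: 349·1 + 255·(-1) = 94)
  q = 2: r = 67, s = 0 − 2·1 = -2, t = 1 − 2·(-1) = 3  (check: 349·(-2) + 255·3 = 67)
  q = 1: r = 27, s = 1 − 1·(-2) = 3, t = -1 − 1·3 = -4  (check: 349·3 + 255·(-4) = 27)
  q = 2: r = 13, s = -2 − 2·3 = -8, t = 3 − 2·(-4) = 11  (check: 349·(-8) + 255·11 = 13)
  q = 2: r = 1, s = 3 − 2·(-8) = 19, t = -4 − 2·11 = -26  (check: 349·19 + 255·(-26) = 1)
The row with r = 1 (the gcd) gives the Bezout coefficients s = 19, t = -26.
Result: 349 · (19) + 255 · (-26) = 1.

gcd(349, 255) = 1; s = 19, t = -26 (check: 349·19 + 255·(-26) = 1).


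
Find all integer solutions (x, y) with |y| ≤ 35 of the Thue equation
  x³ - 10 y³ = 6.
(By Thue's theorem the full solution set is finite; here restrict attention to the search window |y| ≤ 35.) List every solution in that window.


The equation is x³ - 10y³ = 6. For fixed y, x³ = 10·y³ + 6, so a solution requires the RHS to be a perfect cube.
Strategy: iterate y from -35 to 35, compute RHS = 10·y³ + 6, and check whether it is a (positive or negative) perfect cube.
Check small values of y:
  y = 0: RHS = 6 is not a perfect cube.
  y = 1: RHS = 16 is not a perfect cube.
  y = -1: RHS = -4 is not a perfect cube.
  y = 2: RHS = 86 is not a perfect cube.
  y = -2: RHS = -74 is not a perfect cube.
  y = 3: RHS = 276 is not a perfect cube.
  y = -3: RHS = -264 is not a perfect cube.
Continuing the search up to |y| = 35 finds no solutions either.
No (x, y) in the scanned range satisfies the equation.

No integer solutions with |y| ≤ 35.


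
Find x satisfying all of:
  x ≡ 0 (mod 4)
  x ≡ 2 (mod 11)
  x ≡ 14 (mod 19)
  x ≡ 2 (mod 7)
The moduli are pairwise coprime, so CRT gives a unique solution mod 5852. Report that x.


Product of moduli M = 4 · 11 · 19 · 7 = 5852.
Merge one congruence at a time:
  Start: x ≡ 0 (mod 4).
  Combine with x ≡ 2 (mod 11); new modulus lcm = 44.
    Write x = 0 + 4·t and substitute into x ≡ 2 (mod 11): 4·t ≡ 2 − 0 = 2 (mod 11).
    The inverse of 4 mod 11 is 3 (since 4·3 = 12 = 1·11 + 1), so t ≡ 3·2 = 6 ≡ 6 (mod 11).
    Then x = 0 + 4·6 = 24, valid modulo lcm(4, 11) = 44: x ≡ 24 (mod 44).
  Combine with x ≡ 14 (mod 19); new modulus lcm = 836.
    Write x = 24 + 44·t and substitute into x ≡ 14 (mod 19): 44·t ≡ 14 − 24 = -10 (mod 19).
    Reduce coefficients mod 19: 6·t ≡ 9 (mod 19).
    The inverse of 6 mod 19 is 16 (since 6·16 = 96 = 5·19 + 1), so t ≡ 16·9 = 144 ≡ 11 (mod 19).
    Then x = 24 + 44·11 = 508, valid modulo lcm(44, 19) = 836: x ≡ 508 (mod 836).
  Combine with x ≡ 2 (mod 7); new modulus lcm = 5852.
    Write x = 508 + 836·t and substitute into x ≡ 2 (mod 7): 836·t ≡ 2 − 508 = -506 (mod 7).
    Reduce coefficients mod 7: 3·t ≡ 5 (mod 7).
    The inverse of 3 mod 7 is 5 (since 3·5 = 15 = 2·7 + 1), so t ≡ 5·5 = 25 ≡ 4 (mod 7).
    Then x = 508 + 836·4 = 3852, valid modulo lcm(836, 7) = 5852: x ≡ 3852 (mod 5852).
Verify against each original: 3852 mod 4 = 0, 3852 mod 11 = 2, 3852 mod 19 = 14, 3852 mod 7 = 2.

x ≡ 3852 (mod 5852).


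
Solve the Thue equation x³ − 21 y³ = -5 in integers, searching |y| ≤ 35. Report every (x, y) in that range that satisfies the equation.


The equation is x³ - 21y³ = -5. For fixed y, x³ = 21·y³ − 5, so a solution requires the RHS to be a perfect cube.
Strategy: iterate y from -35 to 35, compute RHS = 21·y³ − 5, and check whether it is a (positive or negative) perfect cube.
Check small values of y:
  y = 0: RHS = -5 is not a perfect cube.
  y = 1: RHS = 16 is not a perfect cube.
  y = -1: RHS = -26 is not a perfect cube.
  y = 2: RHS = 163 is not a perfect cube.
  y = -2: RHS = -173 is not a perfect cube.
  y = 3: RHS = 562 is not a perfect cube.
  y = -3: RHS = -572 is not a perfect cube.
Continuing the search up to |y| = 35 finds no solutions either.
No (x, y) in the scanned range satisfies the equation.

No integer solutions with |y| ≤ 35.


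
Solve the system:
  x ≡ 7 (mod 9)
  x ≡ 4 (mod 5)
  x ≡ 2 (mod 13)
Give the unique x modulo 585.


Moduli 9, 5, 13 are pairwise coprime; by CRT there is a unique solution modulo M = 9 · 5 · 13 = 585.
Solve pairwise, accumulating the modulus:
  Start with x ≡ 7 (mod 9).
  Combine with x ≡ 4 (mod 5): since gcd(9, 5) = 1, we get a unique residue mod 45.
    Write x = 7 + 9·t and substitute into x ≡ 4 (mod 5): 9·t ≡ 4 − 7 = -3 (mod 5).
    Reduce coefficients mod 5: 4·t ≡ 2 (mod 5).
    The inverse of 4 mod 5 is 4 (since 4·4 = 16 = 3·5 + 1), so t ≡ 4·2 = 8 ≡ 3 (mod 5).
    Then x = 7 + 9·3 = 34, valid modulo lcm(9, 5) = 45: x ≡ 34 (mod 45).
  Combine with x ≡ 2 (mod 13): since gcd(45, 13) = 1, we get a unique residue mod 585.
    Write x = 34 + 45·t and substitute into x ≡ 2 (mod 13): 45·t ≡ 2 − 34 = -32 (mod 13).
    Reduce coefficients mod 13: 6·t ≡ 7 (mod 13).
    The inverse of 6 mod 13 is 11 (since 6·11 = 66 = 5·13 + 1), so t ≡ 11·7 = 77 ≡ 12 (mod 13).
    Then x = 34 + 45·12 = 574, valid modulo lcm(45, 13) = 585: x ≡ 574 (mod 585).
Verify: 574 mod 9 = 7 ✓, 574 mod 5 = 4 ✓, 574 mod 13 = 2 ✓.

x ≡ 574 (mod 585).


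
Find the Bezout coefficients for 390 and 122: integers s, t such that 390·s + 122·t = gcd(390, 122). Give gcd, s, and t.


Euclidean algorithm on (390, 122) — divide until remainder is 0:
  390 = 3 · 122 + 24
  122 = 5 · 24 + 2
  24 = 12 · 2 + 0
gcd(390, 122) = 2.
Track Bezout coefficients alongside the remainders: start with r₀ = 390 = a·1 + b·0 (s = 1, t = 0) and r₁ = 122 = a·0 + b·1 (s = 0, t = 1); each new remainder r_{k+1} = r_{k-1} − q_k·r_k inherits s_{k+1} = s_{k-1} − q_k·s_k, t_{k+1} = t_{k-1} − q_k·t_k, so r_k = a·s_k + b·t_k at every step:
  q = 3: r = 24, s = 1 − 3·0 = 1, t = 0 − 3·1 = -3  (check: 390·1 + 122·(-3) = 24)
  q = 5: r = 2, s = 0 − 5·1 = -5, t = 1 − 5·(-3) = 16  (check: 390·(-5) + 122·16 = 2)
The row with r = 2 (the gcd) gives the Bezout coefficients s = -5, t = 16.
Result: 390 · (-5) + 122 · (16) = 2.

gcd(390, 122) = 2; s = -5, t = 16 (check: 390·(-5) + 122·16 = 2).


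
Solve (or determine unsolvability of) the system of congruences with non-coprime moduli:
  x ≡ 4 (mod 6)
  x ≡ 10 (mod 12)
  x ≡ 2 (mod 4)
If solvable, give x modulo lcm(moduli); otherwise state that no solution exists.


Moduli 6, 12, 4 are not pairwise coprime, so CRT works modulo lcm(m_i) when all pairwise compatibility conditions hold.
Pairwise compatibility: gcd(m_i, m_j) must divide a_i - a_j for every pair.
Merge one congruence at a time:
  Start: x ≡ 4 (mod 6).
  Combine with x ≡ 10 (mod 12): gcd(6, 12) = 6; 10 - 4 = 6, which IS divisible by 6, so compatible.
    Write x = 4 + 6·t and substitute into x ≡ 10 (mod 12): 6·t ≡ 10 − 4 = 6 (mod 12).
    Divide the congruence (and modulus) by g = 6: 1·t ≡ 1 (mod 2).
    So t ≡ 1 (mod 2).
    Then x = 4 + 6·1 = 10, valid modulo lcm(6, 12) = 12: x ≡ 10 (mod 12).
  Combine with x ≡ 2 (mod 4): gcd(12, 4) = 4; 2 - 10 = -8, which IS divisible by 4, so compatible.
    Write x = 10 + 12·t and substitute into x ≡ 2 (mod 4): 12·t ≡ 2 − 10 = -8 (mod 4).
    Divide the congruence (and modulus) by g = 4: 3·t ≡ -2 (mod 1).
    Modulo 1 every t works; take t = 0.
    Then x = 10 + 12·0 = 10, valid modulo lcm(12, 4) = 12: x ≡ 10 (mod 12).
Verify: 10 mod 6 = 4, 10 mod 12 = 10, 10 mod 4 = 2.

x ≡ 10 (mod 12).


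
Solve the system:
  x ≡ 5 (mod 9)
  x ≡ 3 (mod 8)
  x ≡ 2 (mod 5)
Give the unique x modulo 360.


Moduli 9, 8, 5 are pairwise coprime; by CRT there is a unique solution modulo M = 9 · 8 · 5 = 360.
Solve pairwise, accumulating the modulus:
  Start with x ≡ 5 (mod 9).
  Combine with x ≡ 3 (mod 8): since gcd(9, 8) = 1, we get a unique residue mod 72.
    Write x = 5 + 9·t and substitute into x ≡ 3 (mod 8): 9·t ≡ 3 − 5 = -2 (mod 8).
    Reduce coefficients mod 8: 1·t ≡ 6 (mod 8).
    So t ≡ 6 (mod 8).
    Then x = 5 + 9·6 = 59, valid modulo lcm(9, 8) = 72: x ≡ 59 (mod 72).
  Combine with x ≡ 2 (mod 5): since gcd(72, 5) = 1, we get a unique residue mod 360.
    Write x = 59 + 72·t and substitute into x ≡ 2 (mod 5): 72·t ≡ 2 − 59 = -57 (mod 5).
    Reduce coefficients mod 5: 2·t ≡ 3 (mod 5).
    The inverse of 2 mod 5 is 3 (since 2·3 = 6 = 1·5 + 1), so t ≡ 3·3 = 9 ≡ 4 (mod 5).
    Then x = 59 + 72·4 = 347, valid modulo lcm(72, 5) = 360: x ≡ 347 (mod 360).
Verify: 347 mod 9 = 5 ✓, 347 mod 8 = 3 ✓, 347 mod 5 = 2 ✓.

x ≡ 347 (mod 360).


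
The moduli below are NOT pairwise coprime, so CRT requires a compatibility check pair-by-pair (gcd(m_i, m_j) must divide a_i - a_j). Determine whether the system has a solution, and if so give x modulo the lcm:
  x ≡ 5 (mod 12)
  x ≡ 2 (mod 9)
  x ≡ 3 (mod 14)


Moduli 12, 9, 14 are not pairwise coprime, so CRT works modulo lcm(m_i) when all pairwise compatibility conditions hold.
Pairwise compatibility: gcd(m_i, m_j) must divide a_i - a_j for every pair.
Merge one congruence at a time:
  Start: x ≡ 5 (mod 12).
  Combine with x ≡ 2 (mod 9): gcd(12, 9) = 3; 2 - 5 = -3, which IS divisible by 3, so compatible.
    Write x = 5 + 12·t and substitute into x ≡ 2 (mod 9): 12·t ≡ 2 − 5 = -3 (mod 9).
    Divide the congruence (and modulus) by g = 3: 4·t ≡ -1 (mod 3).
    Reduce coefficients mod 3: 1·t ≡ 2 (mod 3).
    So t ≡ 2 (mod 3).
    Then x = 5 + 12·2 = 29, valid modulo lcm(12, 9) = 36: x ≡ 29 (mod 36).
  Combine with x ≡ 3 (mod 14): gcd(36, 14) = 2; 3 - 29 = -26, which IS divisible by 2, so compatible.
    Write x = 29 + 36·t and substitute into x ≡ 3 (mod 14): 36·t ≡ 3 − 29 = -26 (mod 14).
    Divide the congruence (and modulus) by g = 2: 18·t ≡ -13 (mod 7).
    Reduce coefficients mod 7: 4·t ≡ 1 (mod 7).
    The inverse of 4 mod 7 is 2 (since 4·2 = 8 = 1·7 + 1), so t ≡ 2·1 = 2 ≡ 2 (mod 7).
    Then x = 29 + 36·2 = 101, valid modulo lcm(36, 14) = 252: x ≡ 101 (mod 252).
Verify: 101 mod 12 = 5, 101 mod 9 = 2, 101 mod 14 = 3.

x ≡ 101 (mod 252).


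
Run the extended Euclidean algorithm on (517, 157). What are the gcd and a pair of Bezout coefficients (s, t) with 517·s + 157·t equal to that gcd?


Euclidean algorithm on (517, 157) — divide until remainder is 0:
  517 = 3 · 157 + 46
  157 = 3 · 46 + 19
  46 = 2 · 19 + 8
  19 = 2 · 8 + 3
  8 = 2 · 3 + 2
  3 = 1 · 2 + 1
  2 = 2 · 1 + 0
gcd(517, 157) = 1.
Track Bezout coefficients alongside the remainders: start with r₀ = 517 = a·1 + b·0 (s = 1, t = 0) and r₁ = 157 = a·0 + b·1 (s = 0, t = 1); each new remainder r_{k+1} = r_{k-1} − q_k·r_k inherits s_{k+1} = s_{k-1} − q_k·s_k, t_{k+1} = t_{k-1} − q_k·t_k, so r_k = a·s_k + b·t_k at every step:
  q = 3: r = 46, s = 1 − 3·0 = 1, t = 0 − 3·1 = -3  (check: 517·1 + 157·(-3) = 46)
  q = 3: r = 19, s = 0 − 3·1 = -3, t = 1 − 3·(-3) = 10  (check: 517·(-3) + 157·10 = 19)
  q = 2: r = 8, s = 1 − 2·(-3) = 7, t = -3 − 2·10 = -23  (check: 517·7 + 157·(-23) = 8)
  q = 2: r = 3, s = -3 − 2·7 = -17, t = 10 − 2·(-23) = 56  (check: 517·(-17) + 157·56 = 3)
  q = 2: r = 2, s = 7 − 2·(-17) = 41, t = -23 − 2·56 = -135  (check: 517·41 + 157·(-135) = 2)
  q = 1: r = 1, s = -17 − 1·41 = -58, t = 56 − 1·(-135) = 191  (check: 517·(-58) + 157·191 = 1)
The row with r = 1 (the gcd) gives the Bezout coefficients s = -58, t = 191.
Result: 517 · (-58) + 157 · (191) = 1.

gcd(517, 157) = 1; s = -58, t = 191 (check: 517·(-58) + 157·191 = 1).


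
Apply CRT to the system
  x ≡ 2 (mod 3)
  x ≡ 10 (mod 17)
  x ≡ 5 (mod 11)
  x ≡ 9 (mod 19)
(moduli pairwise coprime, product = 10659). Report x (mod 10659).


Product of moduli M = 3 · 17 · 11 · 19 = 10659.
Merge one congruence at a time:
  Start: x ≡ 2 (mod 3).
  Combine with x ≡ 10 (mod 17); new modulus lcm = 51.
    Write x = 2 + 3·t and substitute into x ≡ 10 (mod 17): 3·t ≡ 10 − 2 = 8 (mod 17).
    The inverse of 3 mod 17 is 6 (since 3·6 = 18 = 1·17 + 1), so t ≡ 6·8 = 48 ≡ 14 (mod 17).
    Then x = 2 + 3·14 = 44, valid modulo lcm(3, 17) = 51: x ≡ 44 (mod 51).
  Combine with x ≡ 5 (mod 11); new modulus lcm = 561.
    Write x = 44 + 51·t and substitute into x ≡ 5 (mod 11): 51·t ≡ 5 − 44 = -39 (mod 11).
    Reduce coefficients mod 11: 7·t ≡ 5 (mod 11).
    The inverse of 7 mod 11 is 8 (since 7·8 = 56 = 5·11 + 1), so t ≡ 8·5 = 40 ≡ 7 (mod 11).
    Then x = 44 + 51·7 = 401, valid modulo lcm(51, 11) = 561: x ≡ 401 (mod 561).
  Combine with x ≡ 9 (mod 19); new modulus lcm = 10659.
    Write x = 401 + 561·t and substitute into x ≡ 9 (mod 19): 561·t ≡ 9 − 401 = -392 (mod 19).
    Reduce coefficients mod 19: 10·t ≡ 7 (mod 19).
    The inverse of 10 mod 19 is 2 (since 10·2 = 20 = 1·19 + 1), so t ≡ 2·7 = 14 ≡ 14 (mod 19).
    Then x = 401 + 561·14 = 8255, valid modulo lcm(561, 19) = 10659: x ≡ 8255 (mod 10659).
Verify against each original: 8255 mod 3 = 2, 8255 mod 17 = 10, 8255 mod 11 = 5, 8255 mod 19 = 9.

x ≡ 8255 (mod 10659).


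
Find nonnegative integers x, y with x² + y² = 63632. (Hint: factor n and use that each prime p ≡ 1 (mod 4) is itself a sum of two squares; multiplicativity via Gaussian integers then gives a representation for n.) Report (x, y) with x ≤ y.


Step 1: Factor n = 63632 = 2^4 · 41 · 97.
Step 2: Check the mod-4 condition on each prime factor: 2 = 2 (special); 41 ≡ 1 (mod 4), exponent 1; 97 ≡ 1 (mod 4), exponent 1.
All primes ≡ 3 (mod 4) appear to even exponent (or don't appear), so by the two-squares theorem n IS expressible as a sum of two squares.
Step 3: Build a representation. Group n = k² · m with k = 4 and m = 41 · 97 = 3977 (a product of primes ≡ 1 (mod 4)); a representation of m scales to one of n via (k·x)² + (k·y)² = k²(x² + y²). Each prime p ≡ 1 (mod 4) is itself a sum of two squares; find a² by testing p − a² for a perfect square:
  41: 41 − 1² = 40, 41 − 2² = 37, 41 − 3² = 32, 41 − 4² = 25 = 5² ⇒ 41 = 4² + 5².
  97: 97 − 1² = 96, 97 − 2² = 93, 97 − 3² = 88, 97 − 4² = 81 = 9² ⇒ 97 = 4² + 9².
  Combine using the Brahmagupta–Fibonacci identity (a² + b²)(c² + d²) = (ac − bd)² + (ad + bc)² = (ac + bd)² + (ad − bc)²:
  41 · 97 = 3977: from (4² + 5²)(4² + 9²), take (4·4 − 5·9, 4·9 + 5·4) = (16 − 45, 36 + 20) = (-29, 56); dropping signs (only squares matter) gives (29, 56); check 29² + 56² = 841 + 3136 = 3977 ✓.
  Scale by k = 4: (4·29, 4·56) = (116, 224).
Step 4: Order so x ≤ y and verify: 116² + 224² = 13456 + 50176 = 63632 = n. ✓

n = 63632 = 116² + 224² (one valid representation with x ≤ y).


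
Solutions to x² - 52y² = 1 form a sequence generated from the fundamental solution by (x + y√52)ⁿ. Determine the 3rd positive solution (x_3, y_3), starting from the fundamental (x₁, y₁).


Step 1: Find the fundamental solution (x₁, y₁) of x² - 52y² = 1.
  Expand √52 as a continued fraction. a₀ = ⌊√52⌋ = 7; iterate m_{k+1} = d_k·a_k − m_k, d_{k+1} = (52 − m_{k+1}²)/d_k, a_{k+1} = ⌊(a₀ + m_{k+1})/d_{k+1}⌋ (starting m₀ = 0, d₀ = 1), with convergents p_k = a_k·p_{k-1} + p_{k-2}, q_k = a_k·q_{k-1} + q_{k-2} (p₋₁ = 1, q₋₁ = 0):
  k = 0: a₀ = 7; p₀/q₀ = 7/1; p₀² − 52·q₀² = 49 − 52 = -3.
  k = 1: m = 7, d = 3, a = ⌊(7 + 7)/3⌋ = 4; p/q = (4·7 + 1)/(4·1 + 0) = 29/4; p² − 52·q² = 841 − 832 = 9.
  k = 2: m = 5, d = 9, a = ⌊(7 + 5)/9⌋ = 1; p/q = (1·29 + 7)/(1·4 + 1) = 36/5; p² − 52·q² = 1296 − 1300 = -4.
  k = 3: m = 4, d = 4, a = ⌊(7 + 4)/4⌋ = 2; p/q = (2·36 + 29)/(2·5 + 4) = 101/14; p² − 52·q² = 10201 − 10192 = 9.
  k = 4: m = 4, d = 9, a = ⌊(7 + 4)/9⌋ = 1; p/q = (1·101 + 36)/(1·14 + 5) = 137/19; p² − 52·q² = 18769 − 18772 = -3.
  k = 5: m = 5, d = 3, a = ⌊(7 + 5)/3⌋ = 4; p/q = (4·137 + 101)/(4·19 + 14) = 649/90; p² − 52·q² = 421201 − 421200 = 1.
  The first convergent with p² − 52·q² = 1 gives the fundamental solution (x₁, y₁) = (649, 90).
Step 2: Apply the recurrence (x_{n+1}, y_{n+1}) = (x₁x_n + 52y₁y_n, x₁y_n + y₁x_n) repeatedly.
  From (x_1, y_1) = (649, 90): x_2 = 649·649 + 52·90·90 = 842401; y_2 = 649·90 + 90·649 = 116820.
  From (x_2, y_2) = (842401, 116820): x_3 = 649·842401 + 52·90·116820 = 1093435849; y_3 = 649·116820 + 90·842401 = 151632270.
Step 3: Verify x_3² - 52·y_3² = 1195601955878350801 - 1195601955878350800 = 1 (should be 1). ✓

(x_1, y_1) = (649, 90); (x_3, y_3) = (1093435849, 151632270).


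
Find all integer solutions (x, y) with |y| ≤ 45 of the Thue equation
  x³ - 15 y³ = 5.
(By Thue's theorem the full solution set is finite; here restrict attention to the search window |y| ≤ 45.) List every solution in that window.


The equation is x³ - 15y³ = 5. For fixed y, x³ = 15·y³ + 5, so a solution requires the RHS to be a perfect cube.
Strategy: iterate y from -45 to 45, compute RHS = 15·y³ + 5, and check whether it is a (positive or negative) perfect cube.
Check small values of y:
  y = 0: RHS = 5 is not a perfect cube.
  y = 1: RHS = 20 is not a perfect cube.
  y = -1: RHS = -10 is not a perfect cube.
  y = 2: RHS = 125 = (5)³ ⇒ x = 5 works.
  y = -2: RHS = -115 is not a perfect cube.
  y = 3: RHS = 410 is not a perfect cube.
  y = -3: RHS = -400 is not a perfect cube.
Continuing the search up to |y| = 45 finds no further solutions beyond those listed.
Collected solutions: (5, 2).

Solutions (with |y| ≤ 45): (5, 2).


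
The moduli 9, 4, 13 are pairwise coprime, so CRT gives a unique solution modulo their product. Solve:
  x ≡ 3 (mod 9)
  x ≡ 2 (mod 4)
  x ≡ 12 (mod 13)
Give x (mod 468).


Moduli 9, 4, 13 are pairwise coprime; by CRT there is a unique solution modulo M = 9 · 4 · 13 = 468.
Solve pairwise, accumulating the modulus:
  Start with x ≡ 3 (mod 9).
  Combine with x ≡ 2 (mod 4): since gcd(9, 4) = 1, we get a unique residue mod 36.
    Write x = 3 + 9·t and substitute into x ≡ 2 (mod 4): 9·t ≡ 2 − 3 = -1 (mod 4).
    Reduce coefficients mod 4: 1·t ≡ 3 (mod 4).
    So t ≡ 3 (mod 4).
    Then x = 3 + 9·3 = 30, valid modulo lcm(9, 4) = 36: x ≡ 30 (mod 36).
  Combine with x ≡ 12 (mod 13): since gcd(36, 13) = 1, we get a unique residue mod 468.
    Write x = 30 + 36·t and substitute into x ≡ 12 (mod 13): 36·t ≡ 12 − 30 = -18 (mod 13).
    Reduce coefficients mod 13: 10·t ≡ 8 (mod 13).
    The inverse of 10 mod 13 is 4 (since 10·4 = 40 = 3·13 + 1), so t ≡ 4·8 = 32 ≡ 6 (mod 13).
    Then x = 30 + 36·6 = 246, valid modulo lcm(36, 13) = 468: x ≡ 246 (mod 468).
Verify: 246 mod 9 = 3 ✓, 246 mod 4 = 2 ✓, 246 mod 13 = 12 ✓.

x ≡ 246 (mod 468).


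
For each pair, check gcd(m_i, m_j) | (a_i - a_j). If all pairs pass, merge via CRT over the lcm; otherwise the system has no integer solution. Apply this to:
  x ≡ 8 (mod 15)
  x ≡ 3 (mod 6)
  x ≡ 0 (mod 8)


Moduli 15, 6, 8 are not pairwise coprime, so CRT works modulo lcm(m_i) when all pairwise compatibility conditions hold.
Pairwise compatibility: gcd(m_i, m_j) must divide a_i - a_j for every pair.
Merge one congruence at a time:
  Start: x ≡ 8 (mod 15).
  Combine with x ≡ 3 (mod 6): gcd(15, 6) = 3, and 3 - 8 = -5 is NOT divisible by 3.
    ⇒ system is inconsistent (no integer solution).

No solution (the system is inconsistent).


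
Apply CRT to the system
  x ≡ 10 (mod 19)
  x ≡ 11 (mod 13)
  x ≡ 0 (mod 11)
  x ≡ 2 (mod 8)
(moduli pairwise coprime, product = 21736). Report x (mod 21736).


Product of moduli M = 19 · 13 · 11 · 8 = 21736.
Merge one congruence at a time:
  Start: x ≡ 10 (mod 19).
  Combine with x ≡ 11 (mod 13); new modulus lcm = 247.
    Write x = 10 + 19·t and substitute into x ≡ 11 (mod 13): 19·t ≡ 11 − 10 = 1 (mod 13).
    Reduce coefficients mod 13: 6·t ≡ 1 (mod 13).
    The inverse of 6 mod 13 is 11 (since 6·11 = 66 = 5·13 + 1), so t ≡ 11·1 = 11 ≡ 11 (mod 13).
    Then x = 10 + 19·11 = 219, valid modulo lcm(19, 13) = 247: x ≡ 219 (mod 247).
  Combine with x ≡ 0 (mod 11); new modulus lcm = 2717.
    Write x = 219 + 247·t and substitute into x ≡ 0 (mod 11): 247·t ≡ 0 − 219 = -219 (mod 11).
    Reduce coefficients mod 11: 5·t ≡ 1 (mod 11).
    The inverse of 5 mod 11 is 9 (since 5·9 = 45 = 4·11 + 1), so t ≡ 9·1 = 9 ≡ 9 (mod 11).
    Then x = 219 + 247·9 = 2442, valid modulo lcm(247, 11) = 2717: x ≡ 2442 (mod 2717).
  Combine with x ≡ 2 (mod 8); new modulus lcm = 21736.
    Write x = 2442 + 2717·t and substitute into x ≡ 2 (mod 8): 2717·t ≡ 2 − 2442 = -2440 (mod 8).
    Reduce coefficients mod 8: 5·t ≡ 0 (mod 8).
    The inverse of 5 mod 8 is 5 (since 5·5 = 25 = 3·8 + 1), so t ≡ 5·0 = 0 ≡ 0 (mod 8).
    Then x = 2442 + 2717·0 = 2442, valid modulo lcm(2717, 8) = 21736: x ≡ 2442 (mod 21736).
Verify against each original: 2442 mod 19 = 10, 2442 mod 13 = 11, 2442 mod 11 = 0, 2442 mod 8 = 2.

x ≡ 2442 (mod 21736).


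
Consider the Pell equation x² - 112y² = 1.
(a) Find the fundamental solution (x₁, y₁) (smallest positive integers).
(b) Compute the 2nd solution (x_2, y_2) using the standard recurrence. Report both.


Step 1: Find the fundamental solution (x₁, y₁) of x² - 112y² = 1.
  Expand √112 as a continued fraction. a₀ = ⌊√112⌋ = 10; iterate m_{k+1} = d_k·a_k − m_k, d_{k+1} = (112 − m_{k+1}²)/d_k, a_{k+1} = ⌊(a₀ + m_{k+1})/d_{k+1}⌋ (starting m₀ = 0, d₀ = 1), with convergents p_k = a_k·p_{k-1} + p_{k-2}, q_k = a_k·q_{k-1} + q_{k-2} (p₋₁ = 1, q₋₁ = 0):
  k = 0: a₀ = 10; p₀/q₀ = 10/1; p₀² − 112·q₀² = 100 − 112 = -12.
  k = 1: m = 10, d = 12, a = ⌊(10 + 10)/12⌋ = 1; p/q = (1·10 + 1)/(1·1 + 0) = 11/1; p² − 112·q² = 121 − 112 = 9.
  k = 2: m = 2, d = 9, a = ⌊(10 + 2)/9⌋ = 1; p/q = (1·11 + 10)/(1·1 + 1) = 21/2; p² − 112·q² = 441 − 448 = -7.
  k = 3: m = 7, d = 7, a = ⌊(10 + 7)/7⌋ = 2; p/q = (2·21 + 11)/(2·2 + 1) = 53/5; p² − 112·q² = 2809 − 2800 = 9.
  k = 4: m = 7, d = 9, a = ⌊(10 + 7)/9⌋ = 1; p/q = (1·53 + 21)/(1·5 + 2) = 74/7; p² − 112·q² = 5476 − 5488 = -12.
  k = 5: m = 2, d = 12, a = ⌊(10 + 2)/12⌋ = 1; p/q = (1·74 + 53)/(1·7 + 5) = 127/12; p² − 112·q² = 16129 − 16128 = 1.
  The first convergent with p² − 112·q² = 1 gives the fundamental solution (x₁, y₁) = (127, 12).
Step 2: Apply the recurrence (x_{n+1}, y_{n+1}) = (x₁x_n + 112y₁y_n, x₁y_n + y₁x_n) repeatedly.
  From (x_1, y_1) = (127, 12): x_2 = 127·127 + 112·12·12 = 32257; y_2 = 127·12 + 12·127 = 3048.
Step 3: Verify x_2² - 112·y_2² = 1040514049 - 1040514048 = 1 (should be 1). ✓

(x_1, y_1) = (127, 12); (x_2, y_2) = (32257, 3048).


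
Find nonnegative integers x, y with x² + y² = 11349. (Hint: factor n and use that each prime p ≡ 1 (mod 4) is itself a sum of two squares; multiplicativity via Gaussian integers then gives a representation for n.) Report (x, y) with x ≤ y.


Step 1: Factor n = 11349 = 3^2 · 13 · 97.
Step 2: Check the mod-4 condition on each prime factor: 3 ≡ 3 (mod 4), exponent 2 (must be even); 13 ≡ 1 (mod 4), exponent 1; 97 ≡ 1 (mod 4), exponent 1.
All primes ≡ 3 (mod 4) appear to even exponent (or don't appear), so by the two-squares theorem n IS expressible as a sum of two squares.
Step 3: Build a representation. Group n = k² · m with k = 3 and m = 13 · 97 = 1261 (a product of primes ≡ 1 (mod 4)); a representation of m scales to one of n via (k·x)² + (k·y)² = k²(x² + y²). Each prime p ≡ 1 (mod 4) is itself a sum of two squares; find a² by testing p − a² for a perfect square:
  13: 13 − 1² = 12, 13 − 2² = 9 = 3² ⇒ 13 = 2² + 3².
  97: 97 − 1² = 96, 97 − 2² = 93, 97 − 3² = 88, 97 − 4² = 81 = 9² ⇒ 97 = 4² + 9².
  Combine using the Brahmagupta–Fibonacci identity (a² + b²)(c² + d²) = (ac − bd)² + (ad + bc)² = (ac + bd)² + (ad − bc)²:
  13 · 97 = 1261: from (2² + 3²)(4² + 9²), take (2·4 − 3·9, 2·9 + 3·4) = (8 − 27, 18 + 12) = (-19, 30); dropping signs (only squares matter) gives (19, 30); check 19² + 30² = 361 + 900 = 1261 ✓.
  Scale by k = 3: (3·19, 3·30) = (57, 90).
Step 4: Order so x ≤ y and verify: 57² + 90² = 3249 + 8100 = 11349 = n. ✓

n = 11349 = 57² + 90² (one valid representation with x ≤ y).


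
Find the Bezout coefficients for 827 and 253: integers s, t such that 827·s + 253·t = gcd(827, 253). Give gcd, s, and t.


Euclidean algorithm on (827, 253) — divide until remainder is 0:
  827 = 3 · 253 + 68
  253 = 3 · 68 + 49
  68 = 1 · 49 + 19
  49 = 2 · 19 + 11
  19 = 1 · 11 + 8
  11 = 1 · 8 + 3
  8 = 2 · 3 + 2
  3 = 1 · 2 + 1
  2 = 2 · 1 + 0
gcd(827, 253) = 1.
Track Bezout coefficients alongside the remainders: start with r₀ = 827 = a·1 + b·0 (s = 1, t = 0) and r₁ = 253 = a·0 + b·1 (s = 0, t = 1); each new remainder r_{k+1} = r_{k-1} − q_k·r_k inherits s_{k+1} = s_{k-1} − q_k·s_k, t_{k+1} = t_{k-1} − q_k·t_k, so r_k = a·s_k + b·t_k at every step:
  q = 3: r = 68, s = 1 − 3·0 = 1, t = 0 − 3·1 = -3  (check: 827·1 + 253·(-3) = 68)
  q = 3: r = 49, s = 0 − 3·1 = -3, t = 1 − 3·(-3) = 10  (check: 827·(-3) + 253·10 = 49)
  q = 1: r = 19, s = 1 − 1·(-3) = 4, t = -3 − 1·10 = -13  (check: 827·4 + 253·(-13) = 19)
  q = 2: r = 11, s = -3 − 2·4 = -11, t = 10 − 2·(-13) = 36  (check: 827·(-11) + 253·36 = 11)
  q = 1: r = 8, s = 4 − 1·(-11) = 15, t = -13 − 1·36 = -49  (check: 827·15 + 253·(-49) = 8)
  q = 1: r = 3, s = -11 − 1·15 = -26, t = 36 − 1·(-49) = 85  (check: 827·(-26) + 253·85 = 3)
  q = 2: r = 2, s = 15 − 2·(-26) = 67, t = -49 − 2·85 = -219  (check: 827·67 + 253·(-219) = 2)
  q = 1: r = 1, s = -26 − 1·67 = -93, t = 85 − 1·(-219) = 304  (check: 827·(-93) + 253·304 = 1)
The row with r = 1 (the gcd) gives the Bezout coefficients s = -93, t = 304.
Result: 827 · (-93) + 253 · (304) = 1.

gcd(827, 253) = 1; s = -93, t = 304 (check: 827·(-93) + 253·304 = 1).


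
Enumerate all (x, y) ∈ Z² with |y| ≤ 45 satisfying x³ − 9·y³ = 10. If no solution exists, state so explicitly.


The equation is x³ - 9y³ = 10. For fixed y, x³ = 9·y³ + 10, so a solution requires the RHS to be a perfect cube.
Strategy: iterate y from -45 to 45, compute RHS = 9·y³ + 10, and check whether it is a (positive or negative) perfect cube.
Check small values of y:
  y = 0: RHS = 10 is not a perfect cube.
  y = 1: RHS = 19 is not a perfect cube.
  y = -1: RHS = 1 = (1)³ ⇒ x = 1 works.
  y = 2: RHS = 82 is not a perfect cube.
  y = -2: RHS = -62 is not a perfect cube.
  y = 3: RHS = 253 is not a perfect cube.
  y = -3: RHS = -233 is not a perfect cube.
Continuing the search up to |y| = 45 finds no further solutions beyond those listed.
Collected solutions: (1, -1).

Solutions (with |y| ≤ 45): (1, -1).


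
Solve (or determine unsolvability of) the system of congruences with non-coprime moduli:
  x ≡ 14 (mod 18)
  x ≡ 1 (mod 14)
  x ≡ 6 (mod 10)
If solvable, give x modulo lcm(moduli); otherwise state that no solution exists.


Moduli 18, 14, 10 are not pairwise coprime, so CRT works modulo lcm(m_i) when all pairwise compatibility conditions hold.
Pairwise compatibility: gcd(m_i, m_j) must divide a_i - a_j for every pair.
Merge one congruence at a time:
  Start: x ≡ 14 (mod 18).
  Combine with x ≡ 1 (mod 14): gcd(18, 14) = 2, and 1 - 14 = -13 is NOT divisible by 2.
    ⇒ system is inconsistent (no integer solution).

No solution (the system is inconsistent).


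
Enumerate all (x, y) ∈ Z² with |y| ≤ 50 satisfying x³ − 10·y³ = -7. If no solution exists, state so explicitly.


The equation is x³ - 10y³ = -7. For fixed y, x³ = 10·y³ − 7, so a solution requires the RHS to be a perfect cube.
Strategy: iterate y from -50 to 50, compute RHS = 10·y³ − 7, and check whether it is a (positive or negative) perfect cube.
Check small values of y:
  y = 0: RHS = -7 is not a perfect cube.
  y = 1: RHS = 3 is not a perfect cube.
  y = -1: RHS = -17 is not a perfect cube.
  y = 2: RHS = 73 is not a perfect cube.
  y = -2: RHS = -87 is not a perfect cube.
  y = 3: RHS = 263 is not a perfect cube.
  y = -3: RHS = -277 is not a perfect cube.
Continuing the search up to |y| = 50 finds no solutions either.
No (x, y) in the scanned range satisfies the equation.

No integer solutions with |y| ≤ 50.


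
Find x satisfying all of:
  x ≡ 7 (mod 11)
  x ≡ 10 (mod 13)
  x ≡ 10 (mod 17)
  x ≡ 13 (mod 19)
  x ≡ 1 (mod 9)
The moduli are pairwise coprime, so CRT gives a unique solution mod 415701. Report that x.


Product of moduli M = 11 · 13 · 17 · 19 · 9 = 415701.
Merge one congruence at a time:
  Start: x ≡ 7 (mod 11).
  Combine with x ≡ 10 (mod 13); new modulus lcm = 143.
    Write x = 7 + 11·t and substitute into x ≡ 10 (mod 13): 11·t ≡ 10 − 7 = 3 (mod 13).
    The inverse of 11 mod 13 is 6 (since 11·6 = 66 = 5·13 + 1), so t ≡ 6·3 = 18 ≡ 5 (mod 13).
    Then x = 7 + 11·5 = 62, valid modulo lcm(11, 13) = 143: x ≡ 62 (mod 143).
  Combine with x ≡ 10 (mod 17); new modulus lcm = 2431.
    Write x = 62 + 143·t and substitute into x ≡ 10 (mod 17): 143·t ≡ 10 − 62 = -52 (mod 17).
    Reduce coefficients mod 17: 7·t ≡ 16 (mod 17).
    The inverse of 7 mod 17 is 5 (since 7·5 = 35 = 2·17 + 1), so t ≡ 5·16 = 80 ≡ 12 (mod 17).
    Then x = 62 + 143·12 = 1778, valid modulo lcm(143, 17) = 2431: x ≡ 1778 (mod 2431).
  Combine with x ≡ 13 (mod 19); new modulus lcm = 46189.
    Write x = 1778 + 2431·t and substitute into x ≡ 13 (mod 19): 2431·t ≡ 13 − 1778 = -1765 (mod 19).
    Reduce coefficients mod 19: 18·t ≡ 2 (mod 19).
    The inverse of 18 mod 19 is 18 (since 18·18 = 324 = 17·19 + 1), so t ≡ 18·2 = 36 ≡ 17 (mod 19).
    Then x = 1778 + 2431·17 = 43105, valid modulo lcm(2431, 19) = 46189: x ≡ 43105 (mod 46189).
  Combine with x ≡ 1 (mod 9); new modulus lcm = 415701.
    Write x = 43105 + 46189·t and substitute into x ≡ 1 (mod 9): 46189·t ≡ 1 − 43105 = -43104 (mod 9).
    Reduce coefficients mod 9: 1·t ≡ 6 (mod 9).
    So t ≡ 6 (mod 9).
    Then x = 43105 + 46189·6 = 320239, valid modulo lcm(46189, 9) = 415701: x ≡ 320239 (mod 415701).
Verify against each original: 320239 mod 11 = 7, 320239 mod 13 = 10, 320239 mod 17 = 10, 320239 mod 19 = 13, 320239 mod 9 = 1.

x ≡ 320239 (mod 415701).
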